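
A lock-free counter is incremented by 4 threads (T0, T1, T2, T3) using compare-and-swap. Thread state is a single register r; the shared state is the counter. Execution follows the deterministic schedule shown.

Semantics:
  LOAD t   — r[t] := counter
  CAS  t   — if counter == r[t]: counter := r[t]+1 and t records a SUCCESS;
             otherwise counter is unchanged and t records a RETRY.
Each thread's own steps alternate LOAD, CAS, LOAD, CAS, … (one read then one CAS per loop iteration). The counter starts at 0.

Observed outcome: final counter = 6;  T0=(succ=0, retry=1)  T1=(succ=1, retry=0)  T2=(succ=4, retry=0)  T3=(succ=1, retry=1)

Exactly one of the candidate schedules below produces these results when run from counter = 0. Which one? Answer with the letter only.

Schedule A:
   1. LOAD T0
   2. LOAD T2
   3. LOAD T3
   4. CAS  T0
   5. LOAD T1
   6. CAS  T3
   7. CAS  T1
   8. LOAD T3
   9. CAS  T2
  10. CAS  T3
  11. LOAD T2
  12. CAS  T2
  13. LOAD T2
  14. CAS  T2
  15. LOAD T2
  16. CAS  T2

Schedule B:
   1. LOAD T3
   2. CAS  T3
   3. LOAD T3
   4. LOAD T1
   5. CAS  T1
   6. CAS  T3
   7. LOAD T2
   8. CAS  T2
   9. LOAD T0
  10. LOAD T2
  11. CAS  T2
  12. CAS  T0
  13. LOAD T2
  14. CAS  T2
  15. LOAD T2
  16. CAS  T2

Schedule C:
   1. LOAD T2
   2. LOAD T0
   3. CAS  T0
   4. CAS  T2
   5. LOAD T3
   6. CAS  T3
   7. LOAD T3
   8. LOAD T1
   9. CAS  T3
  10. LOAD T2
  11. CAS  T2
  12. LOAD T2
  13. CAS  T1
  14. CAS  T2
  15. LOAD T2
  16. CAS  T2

B

Run B:
#1 T3 reads 0
#2 T3 CAS(0→1) writes; counter now 1
#3 T3 reads 1
#4 T1 reads 1
#5 T1 CAS(1→2) writes; counter now 2
#6 T3 CAS(1→2) fails; counter now 2
#7 T2 reads 2
#8 T2 CAS(2→3) writes; counter now 3
#9 T0 reads 3
#10 T2 reads 3
#11 T2 CAS(3→4) writes; counter now 4
#12 T0 CAS(3→4) fails; counter now 4
#13 T2 reads 4
#14 T2 CAS(4→5) writes; counter now 5
#15 T2 reads 5
#16 T2 CAS(5→6) writes; counter now 6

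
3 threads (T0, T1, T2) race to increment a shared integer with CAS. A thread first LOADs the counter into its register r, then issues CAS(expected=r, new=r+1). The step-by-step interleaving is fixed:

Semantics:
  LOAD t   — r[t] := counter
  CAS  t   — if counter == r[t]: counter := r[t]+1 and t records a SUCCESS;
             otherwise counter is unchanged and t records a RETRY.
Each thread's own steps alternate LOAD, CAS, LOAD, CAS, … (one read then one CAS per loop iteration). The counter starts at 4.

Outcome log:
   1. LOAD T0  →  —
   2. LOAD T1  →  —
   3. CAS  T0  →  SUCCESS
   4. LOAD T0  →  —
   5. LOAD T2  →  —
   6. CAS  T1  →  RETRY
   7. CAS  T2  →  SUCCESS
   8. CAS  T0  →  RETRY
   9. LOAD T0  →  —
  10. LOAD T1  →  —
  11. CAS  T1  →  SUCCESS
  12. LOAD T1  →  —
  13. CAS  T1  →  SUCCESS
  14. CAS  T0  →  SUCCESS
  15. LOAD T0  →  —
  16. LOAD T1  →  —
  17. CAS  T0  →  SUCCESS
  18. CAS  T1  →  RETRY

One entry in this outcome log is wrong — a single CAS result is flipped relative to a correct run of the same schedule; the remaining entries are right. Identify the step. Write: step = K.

step = 14

Reference trace:
#1 T0 reads 4
#2 T1 reads 4
#3 T0 CAS(4→5) writes; counter now 5
#4 T0 reads 5
#5 T2 reads 5
#6 T1 CAS(4→5) fails; counter now 5
#7 T2 CAS(5→6) writes; counter now 6
#8 T0 CAS(5→6) fails; counter now 6
#9 T0 reads 6
#10 T1 reads 6
#11 T1 CAS(6→7) writes; counter now 7
#12 T1 reads 7
#13 T1 CAS(7→8) writes; counter now 8
#14 T0 CAS(6→7) fails; counter now 8
#15 T0 reads 8
#16 T1 reads 8
#17 T0 CAS(8→9) writes; counter now 9
#18 T1 CAS(8→9) fails; counter now 9
Log disagrees first at step 14.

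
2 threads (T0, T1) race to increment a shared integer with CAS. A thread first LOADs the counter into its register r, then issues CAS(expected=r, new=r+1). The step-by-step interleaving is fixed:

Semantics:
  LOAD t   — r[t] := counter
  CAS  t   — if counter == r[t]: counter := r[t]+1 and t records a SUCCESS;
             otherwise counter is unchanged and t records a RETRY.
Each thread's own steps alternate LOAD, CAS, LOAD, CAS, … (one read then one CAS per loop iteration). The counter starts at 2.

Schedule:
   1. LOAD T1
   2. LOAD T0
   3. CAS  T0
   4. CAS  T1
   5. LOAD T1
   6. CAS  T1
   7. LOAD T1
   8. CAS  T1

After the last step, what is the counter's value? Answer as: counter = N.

#1 T1 reads 2
#2 T0 reads 2
#3 T0 CAS(2→3) writes; counter now 3
#4 T1 CAS(2→3) fails; counter now 3
#5 T1 reads 3
#6 T1 CAS(3→4) writes; counter now 4
#7 T1 reads 4
#8 T1 CAS(4→5) writes; counter now 5

counter = 5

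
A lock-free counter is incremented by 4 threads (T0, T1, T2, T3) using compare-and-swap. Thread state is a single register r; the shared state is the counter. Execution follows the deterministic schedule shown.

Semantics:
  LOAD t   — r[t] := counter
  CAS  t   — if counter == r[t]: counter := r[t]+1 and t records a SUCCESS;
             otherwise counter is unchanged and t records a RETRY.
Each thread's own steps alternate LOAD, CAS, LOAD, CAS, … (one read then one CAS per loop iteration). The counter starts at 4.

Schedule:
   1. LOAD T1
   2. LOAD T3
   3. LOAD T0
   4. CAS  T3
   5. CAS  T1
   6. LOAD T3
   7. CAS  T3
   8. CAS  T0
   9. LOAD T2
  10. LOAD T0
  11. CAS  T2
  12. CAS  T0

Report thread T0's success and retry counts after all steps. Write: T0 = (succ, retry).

T0 = (0, 2)

T1 LOAD — after: cnt=4, r=4 — load
T3 LOAD — after: cnt=4, r=4 — load
T0 LOAD — after: cnt=4, r=4 — load
T3 CAS — after: cnt=5, r=4 — ok
T1 CAS — after: cnt=5, r=4 — retry
T3 LOAD — after: cnt=5, r=5 — load
T3 CAS — after: cnt=6, r=5 — ok
T0 CAS — after: cnt=6, r=4 — retry
T2 LOAD — after: cnt=6, r=6 — load
T0 LOAD — after: cnt=6, r=6 — load
T2 CAS — after: cnt=7, r=6 — ok
T0 CAS — after: cnt=7, r=6 — retry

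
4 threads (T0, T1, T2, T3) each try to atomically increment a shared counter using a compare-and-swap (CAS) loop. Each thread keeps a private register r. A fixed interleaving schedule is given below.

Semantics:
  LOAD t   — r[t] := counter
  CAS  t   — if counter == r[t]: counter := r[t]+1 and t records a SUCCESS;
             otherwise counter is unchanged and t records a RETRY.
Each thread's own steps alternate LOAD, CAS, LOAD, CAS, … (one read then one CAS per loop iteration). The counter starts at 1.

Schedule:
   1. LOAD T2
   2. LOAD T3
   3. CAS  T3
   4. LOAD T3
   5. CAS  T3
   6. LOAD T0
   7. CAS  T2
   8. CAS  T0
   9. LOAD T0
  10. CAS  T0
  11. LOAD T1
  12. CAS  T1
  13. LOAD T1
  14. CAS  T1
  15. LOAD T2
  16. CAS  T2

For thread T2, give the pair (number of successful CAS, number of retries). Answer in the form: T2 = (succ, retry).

[1] T2.load  rd  (counter 1, T2.r 1)
[2] T3.load  rd  (counter 1, T3.r 1)
[3] T3.cas  hit  (counter 2, T3.r 1)
[4] T3.load  rd  (counter 2, T3.r 2)
[5] T3.cas  hit  (counter 3, T3.r 2)
[6] T0.load  rd  (counter 3, T0.r 3)
[7] T2.cas  miss  (counter 3, T2.r 1)
[8] T0.cas  hit  (counter 4, T0.r 3)
[9] T0.load  rd  (counter 4, T0.r 4)
[10] T0.cas  hit  (counter 5, T0.r 4)
[11] T1.load  rd  (counter 5, T1.r 5)
[12] T1.cas  hit  (counter 6, T1.r 5)
[13] T1.load  rd  (counter 6, T1.r 6)
[14] T1.cas  hit  (counter 7, T1.r 6)
[15] T2.load  rd  (counter 7, T2.r 7)
[16] T2.cas  hit  (counter 8, T2.r 7)

T2 = (1, 1)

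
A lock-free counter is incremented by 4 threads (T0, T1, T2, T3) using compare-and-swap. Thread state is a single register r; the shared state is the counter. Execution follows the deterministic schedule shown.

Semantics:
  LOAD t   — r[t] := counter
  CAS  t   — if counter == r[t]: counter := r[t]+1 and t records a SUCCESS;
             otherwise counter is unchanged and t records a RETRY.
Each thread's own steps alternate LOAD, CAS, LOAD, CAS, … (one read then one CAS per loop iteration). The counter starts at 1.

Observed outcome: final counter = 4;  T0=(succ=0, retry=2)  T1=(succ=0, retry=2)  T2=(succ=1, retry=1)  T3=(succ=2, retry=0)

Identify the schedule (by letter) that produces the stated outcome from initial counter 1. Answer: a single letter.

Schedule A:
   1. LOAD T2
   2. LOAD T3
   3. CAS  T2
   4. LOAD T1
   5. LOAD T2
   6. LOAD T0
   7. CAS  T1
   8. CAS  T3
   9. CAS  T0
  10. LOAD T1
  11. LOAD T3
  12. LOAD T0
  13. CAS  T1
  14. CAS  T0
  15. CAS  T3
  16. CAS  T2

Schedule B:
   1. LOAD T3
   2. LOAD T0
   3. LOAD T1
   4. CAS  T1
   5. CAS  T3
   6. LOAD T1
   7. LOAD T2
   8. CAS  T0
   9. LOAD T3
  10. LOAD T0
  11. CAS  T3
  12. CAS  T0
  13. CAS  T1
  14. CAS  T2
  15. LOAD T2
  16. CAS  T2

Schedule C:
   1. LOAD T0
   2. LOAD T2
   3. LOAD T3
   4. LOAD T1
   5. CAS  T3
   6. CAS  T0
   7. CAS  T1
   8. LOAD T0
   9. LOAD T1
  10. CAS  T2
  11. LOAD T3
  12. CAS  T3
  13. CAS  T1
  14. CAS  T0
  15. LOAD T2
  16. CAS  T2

Tracing schedule C:
1. LOAD T0 → mem=1 r[T0]=1 [LOAD]
2. LOAD T2 → mem=1 r[T2]=1 [LOAD]
3. LOAD T3 → mem=1 r[T3]=1 [LOAD]
4. LOAD T1 → mem=1 r[T1]=1 [LOAD]
5. CAS T3 → mem=2 r[T3]=1 [OK]
6. CAS T0 → mem=2 r[T0]=1 [RETRY]
7. CAS T1 → mem=2 r[T1]=1 [RETRY]
8. LOAD T0 → mem=2 r[T0]=2 [LOAD]
9. LOAD T1 → mem=2 r[T1]=2 [LOAD]
10. CAS T2 → mem=2 r[T2]=1 [RETRY]
11. LOAD T3 → mem=2 r[T3]=2 [LOAD]
12. CAS T3 → mem=3 r[T3]=2 [OK]
13. CAS T1 → mem=3 r[T1]=2 [RETRY]
14. CAS T0 → mem=3 r[T0]=2 [RETRY]
15. LOAD T2 → mem=3 r[T2]=3 [LOAD]
16. CAS T2 → mem=4 r[T2]=3 [OK]

C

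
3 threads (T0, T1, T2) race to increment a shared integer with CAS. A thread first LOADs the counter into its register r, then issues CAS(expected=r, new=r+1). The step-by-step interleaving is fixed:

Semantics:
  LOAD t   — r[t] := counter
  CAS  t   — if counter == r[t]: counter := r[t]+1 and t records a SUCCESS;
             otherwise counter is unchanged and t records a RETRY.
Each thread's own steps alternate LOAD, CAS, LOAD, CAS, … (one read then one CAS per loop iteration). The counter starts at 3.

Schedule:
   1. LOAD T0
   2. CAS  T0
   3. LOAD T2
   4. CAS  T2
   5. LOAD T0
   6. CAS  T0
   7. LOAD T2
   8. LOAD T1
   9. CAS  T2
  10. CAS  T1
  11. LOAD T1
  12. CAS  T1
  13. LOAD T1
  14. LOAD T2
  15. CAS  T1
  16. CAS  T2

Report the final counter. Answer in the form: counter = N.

counter = 9

   1) LOAD T0:  M=3  r_T0=3
   2) CAS  T0:  M=4  r_T0=3 ✓
   3) LOAD T2:  M=4  r_T2=4
   4) CAS  T2:  M=5  r_T2=4 ✓
   5) LOAD T0:  M=5  r_T0=5
   6) CAS  T0:  M=6  r_T0=5 ✓
   7) LOAD T2:  M=6  r_T2=6
   8) LOAD T1:  M=6  r_T1=6
   9) CAS  T2:  M=7  r_T2=6 ✓
  10) CAS  T1:  M=7  r_T1=6 ✗
  11) LOAD T1:  M=7  r_T1=7
  12) CAS  T1:  M=8  r_T1=7 ✓
  13) LOAD T1:  M=8  r_T1=8
  14) LOAD T2:  M=8  r_T2=8
  15) CAS  T1:  M=9  r_T1=8 ✓
  16) CAS  T2:  M=9  r_T2=8 ✗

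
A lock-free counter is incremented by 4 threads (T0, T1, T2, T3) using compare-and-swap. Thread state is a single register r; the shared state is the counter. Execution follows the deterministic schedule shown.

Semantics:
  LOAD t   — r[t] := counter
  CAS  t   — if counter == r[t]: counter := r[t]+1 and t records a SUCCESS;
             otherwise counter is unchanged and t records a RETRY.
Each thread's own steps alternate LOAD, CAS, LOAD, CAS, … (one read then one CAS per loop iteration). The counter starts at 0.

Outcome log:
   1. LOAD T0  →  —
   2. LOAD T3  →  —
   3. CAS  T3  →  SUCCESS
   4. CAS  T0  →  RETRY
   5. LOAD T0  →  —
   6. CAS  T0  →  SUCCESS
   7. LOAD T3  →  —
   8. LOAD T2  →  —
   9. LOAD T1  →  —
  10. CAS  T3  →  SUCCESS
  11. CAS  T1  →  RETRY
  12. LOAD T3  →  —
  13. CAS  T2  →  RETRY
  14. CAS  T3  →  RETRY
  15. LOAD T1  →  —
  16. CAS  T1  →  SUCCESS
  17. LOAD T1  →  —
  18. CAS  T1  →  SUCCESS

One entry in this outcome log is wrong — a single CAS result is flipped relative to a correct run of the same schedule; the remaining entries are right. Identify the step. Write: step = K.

step = 14

Correct run:
1. LOAD T0 → mem=0 r[T0]=0 [LOAD]
2. LOAD T3 → mem=0 r[T3]=0 [LOAD]
3. CAS T3 → mem=1 r[T3]=0 [OK]
4. CAS T0 → mem=1 r[T0]=0 [RETRY]
5. LOAD T0 → mem=1 r[T0]=1 [LOAD]
6. CAS T0 → mem=2 r[T0]=1 [OK]
7. LOAD T3 → mem=2 r[T3]=2 [LOAD]
8. LOAD T2 → mem=2 r[T2]=2 [LOAD]
9. LOAD T1 → mem=2 r[T1]=2 [LOAD]
10. CAS T3 → mem=3 r[T3]=2 [OK]
11. CAS T1 → mem=3 r[T1]=2 [RETRY]
12. LOAD T3 → mem=3 r[T3]=3 [LOAD]
13. CAS T2 → mem=3 r[T2]=2 [RETRY]
14. CAS T3 → mem=4 r[T3]=3 [OK]
15. LOAD T1 → mem=4 r[T1]=4 [LOAD]
16. CAS T1 → mem=5 r[T1]=4 [OK]
17. LOAD T1 → mem=5 r[T1]=5 [LOAD]
18. CAS T1 → mem=6 r[T1]=5 [OK]
Log disagrees first at step 14.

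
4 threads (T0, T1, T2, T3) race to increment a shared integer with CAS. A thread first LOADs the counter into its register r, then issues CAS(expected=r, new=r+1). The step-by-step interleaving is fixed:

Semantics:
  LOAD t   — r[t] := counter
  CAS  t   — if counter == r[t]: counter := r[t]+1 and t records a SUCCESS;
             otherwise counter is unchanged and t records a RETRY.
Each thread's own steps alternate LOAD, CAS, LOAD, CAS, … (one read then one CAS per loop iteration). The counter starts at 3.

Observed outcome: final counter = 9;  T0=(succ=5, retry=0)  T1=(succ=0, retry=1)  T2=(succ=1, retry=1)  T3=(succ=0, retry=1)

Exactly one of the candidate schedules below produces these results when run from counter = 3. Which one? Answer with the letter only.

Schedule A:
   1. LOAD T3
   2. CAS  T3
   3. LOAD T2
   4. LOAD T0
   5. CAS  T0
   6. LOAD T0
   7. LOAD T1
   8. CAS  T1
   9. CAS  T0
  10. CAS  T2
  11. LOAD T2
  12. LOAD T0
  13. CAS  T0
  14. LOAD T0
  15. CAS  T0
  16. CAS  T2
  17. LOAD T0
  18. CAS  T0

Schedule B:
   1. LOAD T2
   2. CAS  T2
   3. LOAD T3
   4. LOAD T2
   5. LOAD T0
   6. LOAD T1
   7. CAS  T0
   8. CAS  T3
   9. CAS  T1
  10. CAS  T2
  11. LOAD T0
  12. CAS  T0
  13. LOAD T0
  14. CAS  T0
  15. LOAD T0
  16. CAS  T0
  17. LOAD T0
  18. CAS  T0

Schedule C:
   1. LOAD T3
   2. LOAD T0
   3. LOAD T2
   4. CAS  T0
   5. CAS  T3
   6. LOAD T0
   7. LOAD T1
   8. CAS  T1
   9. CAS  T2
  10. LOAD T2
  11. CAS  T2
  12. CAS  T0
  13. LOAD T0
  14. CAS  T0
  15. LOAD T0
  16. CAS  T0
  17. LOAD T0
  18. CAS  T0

Run B:
step 1: T2 LOAD ⇒ load; ctr=3 reg=3
step 2: T2 CAS ⇒ ok; ctr=4 reg=3
step 3: T3 LOAD ⇒ load; ctr=4 reg=4
step 4: T2 LOAD ⇒ load; ctr=4 reg=4
step 5: T0 LOAD ⇒ load; ctr=4 reg=4
step 6: T1 LOAD ⇒ load; ctr=4 reg=4
step 7: T0 CAS ⇒ ok; ctr=5 reg=4
step 8: T3 CAS ⇒ retry; ctr=5 reg=4
step 9: T1 CAS ⇒ retry; ctr=5 reg=4
step 10: T2 CAS ⇒ retry; ctr=5 reg=4
step 11: T0 LOAD ⇒ load; ctr=5 reg=5
step 12: T0 CAS ⇒ ok; ctr=6 reg=5
step 13: T0 LOAD ⇒ load; ctr=6 reg=6
step 14: T0 CAS ⇒ ok; ctr=7 reg=6
step 15: T0 LOAD ⇒ load; ctr=7 reg=7
step 16: T0 CAS ⇒ ok; ctr=8 reg=7
step 17: T0 LOAD ⇒ load; ctr=8 reg=8
step 18: T0 CAS ⇒ ok; ctr=9 reg=8

B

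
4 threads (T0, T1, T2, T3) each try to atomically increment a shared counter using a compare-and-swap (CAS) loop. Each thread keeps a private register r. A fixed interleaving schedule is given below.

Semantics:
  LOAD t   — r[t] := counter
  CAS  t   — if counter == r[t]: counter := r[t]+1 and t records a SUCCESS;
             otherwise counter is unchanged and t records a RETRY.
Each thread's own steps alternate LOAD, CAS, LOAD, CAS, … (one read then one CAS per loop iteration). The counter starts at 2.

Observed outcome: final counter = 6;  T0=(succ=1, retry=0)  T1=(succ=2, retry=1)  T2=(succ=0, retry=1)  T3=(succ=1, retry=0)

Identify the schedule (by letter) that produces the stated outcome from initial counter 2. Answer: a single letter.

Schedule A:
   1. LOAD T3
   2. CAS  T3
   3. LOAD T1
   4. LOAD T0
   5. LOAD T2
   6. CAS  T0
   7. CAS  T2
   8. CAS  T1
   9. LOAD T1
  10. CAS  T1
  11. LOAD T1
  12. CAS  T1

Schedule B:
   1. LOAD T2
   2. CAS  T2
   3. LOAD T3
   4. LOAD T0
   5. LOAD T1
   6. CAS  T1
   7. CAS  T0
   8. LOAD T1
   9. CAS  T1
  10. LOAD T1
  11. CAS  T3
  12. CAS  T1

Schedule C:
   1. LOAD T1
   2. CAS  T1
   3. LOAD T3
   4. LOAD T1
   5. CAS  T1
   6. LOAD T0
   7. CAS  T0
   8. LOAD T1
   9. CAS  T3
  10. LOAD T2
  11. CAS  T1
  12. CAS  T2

A

Run A:
#1 T3 reads 2
#2 T3 CAS(2→3) writes; counter now 3
#3 T1 reads 3
#4 T0 reads 3
#5 T2 reads 3
#6 T0 CAS(3→4) writes; counter now 4
#7 T2 CAS(3→4) fails; counter now 4
#8 T1 CAS(3→4) fails; counter now 4
#9 T1 reads 4
#10 T1 CAS(4→5) writes; counter now 5
#11 T1 reads 5
#12 T1 CAS(5→6) writes; counter now 6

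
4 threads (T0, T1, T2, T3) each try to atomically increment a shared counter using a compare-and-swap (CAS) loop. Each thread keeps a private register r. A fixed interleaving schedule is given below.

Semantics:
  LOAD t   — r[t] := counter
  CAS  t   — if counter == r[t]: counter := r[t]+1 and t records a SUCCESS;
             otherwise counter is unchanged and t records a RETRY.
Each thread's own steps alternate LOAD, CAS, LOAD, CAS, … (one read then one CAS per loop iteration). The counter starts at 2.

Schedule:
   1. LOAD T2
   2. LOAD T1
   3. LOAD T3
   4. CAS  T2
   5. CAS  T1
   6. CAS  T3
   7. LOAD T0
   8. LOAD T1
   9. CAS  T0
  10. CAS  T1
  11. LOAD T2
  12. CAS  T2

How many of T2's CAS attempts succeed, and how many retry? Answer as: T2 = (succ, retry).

T2 = (2, 0)

T2 LOAD — after: cnt=2, r=2 — load
T1 LOAD — after: cnt=2, r=2 — load
T3 LOAD — after: cnt=2, r=2 — load
T2 CAS — after: cnt=3, r=2 — ok
T1 CAS — after: cnt=3, r=2 — retry
T3 CAS — after: cnt=3, r=2 — retry
T0 LOAD — after: cnt=3, r=3 — load
T1 LOAD — after: cnt=3, r=3 — load
T0 CAS — after: cnt=4, r=3 — ok
T1 CAS — after: cnt=4, r=3 — retry
T2 LOAD — after: cnt=4, r=4 — load
T2 CAS — after: cnt=5, r=4 — ok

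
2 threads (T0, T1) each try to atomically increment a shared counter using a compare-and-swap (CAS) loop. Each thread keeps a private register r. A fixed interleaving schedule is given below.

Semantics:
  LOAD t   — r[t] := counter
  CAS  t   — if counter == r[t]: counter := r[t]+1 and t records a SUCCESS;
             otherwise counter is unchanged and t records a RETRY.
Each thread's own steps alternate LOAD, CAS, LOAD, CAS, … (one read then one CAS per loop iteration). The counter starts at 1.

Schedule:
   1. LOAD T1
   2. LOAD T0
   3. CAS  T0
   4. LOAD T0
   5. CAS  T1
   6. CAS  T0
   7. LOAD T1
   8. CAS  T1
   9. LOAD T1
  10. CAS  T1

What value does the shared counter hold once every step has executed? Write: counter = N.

counter = 5

step 1: T1 LOAD ⇒ load; ctr=1 reg=1
step 2: T0 LOAD ⇒ load; ctr=1 reg=1
step 3: T0 CAS ⇒ ok; ctr=2 reg=1
step 4: T0 LOAD ⇒ load; ctr=2 reg=2
step 5: T1 CAS ⇒ retry; ctr=2 reg=1
step 6: T0 CAS ⇒ ok; ctr=3 reg=2
step 7: T1 LOAD ⇒ load; ctr=3 reg=3
step 8: T1 CAS ⇒ ok; ctr=4 reg=3
step 9: T1 LOAD ⇒ load; ctr=4 reg=4
step 10: T1 CAS ⇒ ok; ctr=5 reg=4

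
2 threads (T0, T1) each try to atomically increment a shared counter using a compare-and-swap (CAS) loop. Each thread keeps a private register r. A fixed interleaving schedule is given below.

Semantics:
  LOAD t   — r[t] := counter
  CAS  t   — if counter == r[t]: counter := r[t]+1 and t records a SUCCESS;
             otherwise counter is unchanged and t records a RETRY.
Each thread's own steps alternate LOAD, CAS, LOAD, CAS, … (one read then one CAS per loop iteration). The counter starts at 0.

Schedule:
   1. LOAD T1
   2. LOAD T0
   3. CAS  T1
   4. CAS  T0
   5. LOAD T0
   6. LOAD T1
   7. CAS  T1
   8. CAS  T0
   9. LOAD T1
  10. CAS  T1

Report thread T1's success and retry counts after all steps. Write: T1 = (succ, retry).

T1 = (3, 0)

   1) LOAD T1:  M=0  r_T1=0
   2) LOAD T0:  M=0  r_T0=0
   3) CAS  T1:  M=1  r_T1=0 ✓
   4) CAS  T0:  M=1  r_T0=0 ✗
   5) LOAD T0:  M=1  r_T0=1
   6) LOAD T1:  M=1  r_T1=1
   7) CAS  T1:  M=2  r_T1=1 ✓
   8) CAS  T0:  M=2  r_T0=1 ✗
   9) LOAD T1:  M=2  r_T1=2
  10) CAS  T1:  M=3  r_T1=2 ✓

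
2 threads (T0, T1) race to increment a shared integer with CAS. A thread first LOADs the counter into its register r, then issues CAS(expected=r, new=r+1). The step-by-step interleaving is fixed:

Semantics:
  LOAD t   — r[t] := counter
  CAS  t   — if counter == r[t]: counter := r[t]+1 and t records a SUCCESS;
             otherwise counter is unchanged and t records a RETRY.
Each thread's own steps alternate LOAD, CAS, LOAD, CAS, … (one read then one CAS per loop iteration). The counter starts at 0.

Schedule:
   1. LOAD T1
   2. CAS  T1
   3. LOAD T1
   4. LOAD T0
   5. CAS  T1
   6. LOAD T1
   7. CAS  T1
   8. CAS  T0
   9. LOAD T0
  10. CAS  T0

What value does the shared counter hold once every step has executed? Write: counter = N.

counter = 4

step 1: T1 LOAD ⇒ load; ctr=0 reg=0
step 2: T1 CAS ⇒ ok; ctr=1 reg=0
step 3: T1 LOAD ⇒ load; ctr=1 reg=1
step 4: T0 LOAD ⇒ load; ctr=1 reg=1
step 5: T1 CAS ⇒ ok; ctr=2 reg=1
step 6: T1 LOAD ⇒ load; ctr=2 reg=2
step 7: T1 CAS ⇒ ok; ctr=3 reg=2
step 8: T0 CAS ⇒ retry; ctr=3 reg=1
step 9: T0 LOAD ⇒ load; ctr=3 reg=3
step 10: T0 CAS ⇒ ok; ctr=4 reg=3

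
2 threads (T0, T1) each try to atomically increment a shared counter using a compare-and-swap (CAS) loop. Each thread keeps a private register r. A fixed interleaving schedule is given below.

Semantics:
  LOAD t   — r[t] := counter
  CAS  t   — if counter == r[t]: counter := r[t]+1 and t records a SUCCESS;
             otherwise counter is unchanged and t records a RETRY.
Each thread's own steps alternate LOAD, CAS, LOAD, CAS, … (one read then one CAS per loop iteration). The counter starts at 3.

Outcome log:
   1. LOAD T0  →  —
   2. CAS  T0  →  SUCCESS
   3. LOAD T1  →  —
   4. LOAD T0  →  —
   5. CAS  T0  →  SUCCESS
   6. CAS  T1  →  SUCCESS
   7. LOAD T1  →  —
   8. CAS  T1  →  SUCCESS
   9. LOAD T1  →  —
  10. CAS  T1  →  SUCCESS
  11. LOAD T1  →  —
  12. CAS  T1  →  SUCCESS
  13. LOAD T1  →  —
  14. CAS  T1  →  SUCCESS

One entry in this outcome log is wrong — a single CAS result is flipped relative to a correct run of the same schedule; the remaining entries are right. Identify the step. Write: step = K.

step = 6

Reference trace:
1. LOAD T0 → mem=3 r[T0]=3 [LOAD]
2. CAS T0 → mem=4 r[T0]=3 [OK]
3. LOAD T1 → mem=4 r[T1]=4 [LOAD]
4. LOAD T0 → mem=4 r[T0]=4 [LOAD]
5. CAS T0 → mem=5 r[T0]=4 [OK]
6. CAS T1 → mem=5 r[T1]=4 [RETRY]
7. LOAD T1 → mem=5 r[T1]=5 [LOAD]
8. CAS T1 → mem=6 r[T1]=5 [OK]
9. LOAD T1 → mem=6 r[T1]=6 [LOAD]
10. CAS T1 → mem=7 r[T1]=6 [OK]
11. LOAD T1 → mem=7 r[T1]=7 [LOAD]
12. CAS T1 → mem=8 r[T1]=7 [OK]
13. LOAD T1 → mem=8 r[T1]=8 [LOAD]
14. CAS T1 → mem=9 r[T1]=8 [OK]
Flip is step 6.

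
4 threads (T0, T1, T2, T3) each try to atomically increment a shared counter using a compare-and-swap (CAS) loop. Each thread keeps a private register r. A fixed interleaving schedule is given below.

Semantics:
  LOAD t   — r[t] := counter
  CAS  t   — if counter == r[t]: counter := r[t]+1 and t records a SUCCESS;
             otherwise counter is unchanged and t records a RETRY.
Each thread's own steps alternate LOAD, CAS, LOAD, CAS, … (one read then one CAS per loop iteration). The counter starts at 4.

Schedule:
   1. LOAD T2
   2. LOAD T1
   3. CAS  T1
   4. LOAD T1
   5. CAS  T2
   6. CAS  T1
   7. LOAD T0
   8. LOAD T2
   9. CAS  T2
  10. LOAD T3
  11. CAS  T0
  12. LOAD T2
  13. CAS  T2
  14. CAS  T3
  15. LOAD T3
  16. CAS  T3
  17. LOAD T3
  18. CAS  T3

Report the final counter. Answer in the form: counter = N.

counter = 10

   1) LOAD T2:  M=4  r_T2=4
   2) LOAD T1:  M=4  r_T1=4
   3) CAS  T1:  M=5  r_T1=4 ✓
   4) LOAD T1:  M=5  r_T1=5
   5) CAS  T2:  M=5  r_T2=4 ✗
   6) CAS  T1:  M=6  r_T1=5 ✓
   7) LOAD T0:  M=6  r_T0=6
   8) LOAD T2:  M=6  r_T2=6
   9) CAS  T2:  M=7  r_T2=6 ✓
  10) LOAD T3:  M=7  r_T3=7
  11) CAS  T0:  M=7  r_T0=6 ✗
  12) LOAD T2:  M=7  r_T2=7
  13) CAS  T2:  M=8  r_T2=7 ✓
  14) CAS  T3:  M=8  r_T3=7 ✗
  15) LOAD T3:  M=8  r_T3=8
  16) CAS  T3:  M=9  r_T3=8 ✓
  17) LOAD T3:  M=9  r_T3=9
  18) CAS  T3:  M=10  r_T3=9 ✓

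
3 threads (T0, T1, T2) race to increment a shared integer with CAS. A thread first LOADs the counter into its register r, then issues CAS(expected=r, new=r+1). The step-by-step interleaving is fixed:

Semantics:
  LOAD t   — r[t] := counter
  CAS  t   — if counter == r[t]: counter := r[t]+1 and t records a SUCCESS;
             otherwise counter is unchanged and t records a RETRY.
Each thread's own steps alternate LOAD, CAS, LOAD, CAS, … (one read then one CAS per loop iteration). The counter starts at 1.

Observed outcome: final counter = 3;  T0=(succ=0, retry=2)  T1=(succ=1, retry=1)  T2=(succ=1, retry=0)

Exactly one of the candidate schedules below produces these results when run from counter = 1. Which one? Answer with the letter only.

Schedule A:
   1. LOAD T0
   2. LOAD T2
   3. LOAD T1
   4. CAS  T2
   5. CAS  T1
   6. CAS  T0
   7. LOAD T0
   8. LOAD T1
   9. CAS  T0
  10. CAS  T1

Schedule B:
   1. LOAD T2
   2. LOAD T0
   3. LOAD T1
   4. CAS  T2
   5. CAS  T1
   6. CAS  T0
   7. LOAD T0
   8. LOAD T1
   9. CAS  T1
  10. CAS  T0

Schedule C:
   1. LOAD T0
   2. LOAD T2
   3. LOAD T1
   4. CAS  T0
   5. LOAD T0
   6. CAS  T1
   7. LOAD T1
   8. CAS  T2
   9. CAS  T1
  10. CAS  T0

B

Simulating candidate B:
T2 LOAD — after: cnt=1, r=1 — load
T0 LOAD — after: cnt=1, r=1 — load
T1 LOAD — after: cnt=1, r=1 — load
T2 CAS — after: cnt=2, r=1 — ok
T1 CAS — after: cnt=2, r=1 — retry
T0 CAS — after: cnt=2, r=1 — retry
T0 LOAD — after: cnt=2, r=2 — load
T1 LOAD — after: cnt=2, r=2 — load
T1 CAS — after: cnt=3, r=2 — ok
T0 CAS — after: cnt=3, r=2 — retry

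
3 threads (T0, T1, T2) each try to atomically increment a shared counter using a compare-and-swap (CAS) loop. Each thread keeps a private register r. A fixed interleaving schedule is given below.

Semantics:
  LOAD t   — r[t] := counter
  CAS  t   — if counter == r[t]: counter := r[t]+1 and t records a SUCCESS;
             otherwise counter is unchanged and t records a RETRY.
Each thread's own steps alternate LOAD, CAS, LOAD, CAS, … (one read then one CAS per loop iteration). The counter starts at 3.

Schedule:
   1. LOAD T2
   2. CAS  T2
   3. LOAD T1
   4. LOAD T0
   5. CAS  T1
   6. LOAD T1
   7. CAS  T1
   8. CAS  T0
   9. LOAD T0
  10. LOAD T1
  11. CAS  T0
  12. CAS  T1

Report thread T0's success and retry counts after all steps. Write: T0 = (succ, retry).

T0 = (1, 1)

T2 LOAD — after: cnt=3, r=3 — load
T2 CAS — after: cnt=4, r=3 — ok
T1 LOAD — after: cnt=4, r=4 — load
T0 LOAD — after: cnt=4, r=4 — load
T1 CAS — after: cnt=5, r=4 — ok
T1 LOAD — after: cnt=5, r=5 — load
T1 CAS — after: cnt=6, r=5 — ok
T0 CAS — after: cnt=6, r=4 — retry
T0 LOAD — after: cnt=6, r=6 — load
T1 LOAD — after: cnt=6, r=6 — load
T0 CAS — after: cnt=7, r=6 — ok
T1 CAS — after: cnt=7, r=6 — retry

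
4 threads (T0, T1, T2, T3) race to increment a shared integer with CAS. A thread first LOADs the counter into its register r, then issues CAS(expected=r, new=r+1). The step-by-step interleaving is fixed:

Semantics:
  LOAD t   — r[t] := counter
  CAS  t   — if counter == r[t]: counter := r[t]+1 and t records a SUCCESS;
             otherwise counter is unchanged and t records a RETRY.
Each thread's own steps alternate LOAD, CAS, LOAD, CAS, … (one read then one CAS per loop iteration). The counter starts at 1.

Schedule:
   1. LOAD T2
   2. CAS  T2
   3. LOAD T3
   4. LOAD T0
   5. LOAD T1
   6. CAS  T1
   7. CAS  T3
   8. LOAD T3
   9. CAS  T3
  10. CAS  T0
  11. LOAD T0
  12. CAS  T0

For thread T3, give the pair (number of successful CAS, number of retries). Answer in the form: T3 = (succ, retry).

T3 = (1, 1)

[1] T2.load  rd  (counter 1, T2.r 1)
[2] T2.cas  hit  (counter 2, T2.r 1)
[3] T3.load  rd  (counter 2, T3.r 2)
[4] T0.load  rd  (counter 2, T0.r 2)
[5] T1.load  rd  (counter 2, T1.r 2)
[6] T1.cas  hit  (counter 3, T1.r 2)
[7] T3.cas  miss  (counter 3, T3.r 2)
[8] T3.load  rd  (counter 3, T3.r 3)
[9] T3.cas  hit  (counter 4, T3.r 3)
[10] T0.cas  miss  (counter 4, T0.r 2)
[11] T0.load  rd  (counter 4, T0.r 4)
[12] T0.cas  hit  (counter 5, T0.r 4)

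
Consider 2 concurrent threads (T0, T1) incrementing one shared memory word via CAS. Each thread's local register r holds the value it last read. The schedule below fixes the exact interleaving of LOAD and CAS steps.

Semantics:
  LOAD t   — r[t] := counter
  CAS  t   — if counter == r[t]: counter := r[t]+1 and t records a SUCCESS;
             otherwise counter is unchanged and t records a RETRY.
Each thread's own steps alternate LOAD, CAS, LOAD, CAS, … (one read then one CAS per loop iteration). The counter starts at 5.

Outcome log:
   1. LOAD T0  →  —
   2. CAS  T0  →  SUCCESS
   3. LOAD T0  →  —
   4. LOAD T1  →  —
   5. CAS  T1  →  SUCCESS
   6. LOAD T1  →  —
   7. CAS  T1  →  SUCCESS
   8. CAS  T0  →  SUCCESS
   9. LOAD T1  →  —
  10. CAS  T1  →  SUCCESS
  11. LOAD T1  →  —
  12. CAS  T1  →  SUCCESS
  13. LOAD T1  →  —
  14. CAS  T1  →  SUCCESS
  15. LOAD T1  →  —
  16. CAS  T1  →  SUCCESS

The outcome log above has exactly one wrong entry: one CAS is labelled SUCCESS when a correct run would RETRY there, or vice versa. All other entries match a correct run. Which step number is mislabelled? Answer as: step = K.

step = 8

Reference trace:
step 1: T0 LOAD ⇒ load; ctr=5 reg=5
step 2: T0 CAS ⇒ ok; ctr=6 reg=5
step 3: T0 LOAD ⇒ load; ctr=6 reg=6
step 4: T1 LOAD ⇒ load; ctr=6 reg=6
step 5: T1 CAS ⇒ ok; ctr=7 reg=6
step 6: T1 LOAD ⇒ load; ctr=7 reg=7
step 7: T1 CAS ⇒ ok; ctr=8 reg=7
step 8: T0 CAS ⇒ retry; ctr=8 reg=6
step 9: T1 LOAD ⇒ load; ctr=8 reg=8
step 10: T1 CAS ⇒ ok; ctr=9 reg=8
step 11: T1 LOAD ⇒ load; ctr=9 reg=9
step 12: T1 CAS ⇒ ok; ctr=10 reg=9
step 13: T1 LOAD ⇒ load; ctr=10 reg=10
step 14: T1 CAS ⇒ ok; ctr=11 reg=10
step 15: T1 LOAD ⇒ load; ctr=11 reg=11
step 16: T1 CAS ⇒ ok; ctr=12 reg=11
Log disagrees first at step 8.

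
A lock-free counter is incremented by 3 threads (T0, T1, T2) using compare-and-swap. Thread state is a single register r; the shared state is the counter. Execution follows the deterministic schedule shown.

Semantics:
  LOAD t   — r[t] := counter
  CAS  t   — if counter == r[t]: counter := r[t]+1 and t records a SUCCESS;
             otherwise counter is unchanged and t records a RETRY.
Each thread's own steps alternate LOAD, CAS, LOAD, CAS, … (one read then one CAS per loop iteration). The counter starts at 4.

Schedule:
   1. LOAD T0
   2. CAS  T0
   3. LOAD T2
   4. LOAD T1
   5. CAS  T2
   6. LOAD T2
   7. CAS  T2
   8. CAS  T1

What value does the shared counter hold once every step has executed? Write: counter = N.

counter = 7

#1 T0 reads 4
#2 T0 CAS(4→5) writes; counter now 5
#3 T2 reads 5
#4 T1 reads 5
#5 T2 CAS(5→6) writes; counter now 6
#6 T2 reads 6
#7 T2 CAS(6→7) writes; counter now 7
#8 T1 CAS(5→6) fails; counter now 7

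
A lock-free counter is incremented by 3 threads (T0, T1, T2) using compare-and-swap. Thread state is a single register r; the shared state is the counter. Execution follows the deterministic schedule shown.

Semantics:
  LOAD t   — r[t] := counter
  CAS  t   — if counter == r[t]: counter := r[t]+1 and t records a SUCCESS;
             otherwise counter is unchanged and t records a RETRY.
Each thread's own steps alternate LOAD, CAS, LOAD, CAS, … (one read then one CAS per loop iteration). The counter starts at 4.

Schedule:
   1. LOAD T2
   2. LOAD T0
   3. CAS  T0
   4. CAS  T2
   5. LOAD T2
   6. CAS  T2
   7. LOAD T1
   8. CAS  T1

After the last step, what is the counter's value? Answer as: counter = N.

counter = 7

1. LOAD T2 → mem=4 r[T2]=4 [LOAD]
2. LOAD T0 → mem=4 r[T0]=4 [LOAD]
3. CAS T0 → mem=5 r[T0]=4 [OK]
4. CAS T2 → mem=5 r[T2]=4 [RETRY]
5. LOAD T2 → mem=5 r[T2]=5 [LOAD]
6. CAS T2 → mem=6 r[T2]=5 [OK]
7. LOAD T1 → mem=6 r[T1]=6 [LOAD]
8. CAS T1 → mem=7 r[T1]=6 [OK]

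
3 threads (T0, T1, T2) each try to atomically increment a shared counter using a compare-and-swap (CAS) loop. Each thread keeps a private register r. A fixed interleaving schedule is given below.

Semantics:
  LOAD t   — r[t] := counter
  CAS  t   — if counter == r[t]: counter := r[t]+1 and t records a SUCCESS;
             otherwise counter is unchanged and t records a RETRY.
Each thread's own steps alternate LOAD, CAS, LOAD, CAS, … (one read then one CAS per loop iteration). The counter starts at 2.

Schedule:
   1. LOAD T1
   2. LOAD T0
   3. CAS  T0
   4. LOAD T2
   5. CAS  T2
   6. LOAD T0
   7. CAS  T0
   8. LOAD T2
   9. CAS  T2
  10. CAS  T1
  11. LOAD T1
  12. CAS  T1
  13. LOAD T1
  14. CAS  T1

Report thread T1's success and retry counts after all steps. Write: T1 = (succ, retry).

   1) LOAD T1:  M=2  r_T1=2
   2) LOAD T0:  M=2  r_T0=2
   3) CAS  T0:  M=3  r_T0=2 ✓
   4) LOAD T2:  M=3  r_T2=3
   5) CAS  T2:  M=4  r_T2=3 ✓
   6) LOAD T0:  M=4  r_T0=4
   7) CAS  T0:  M=5  r_T0=4 ✓
   8) LOAD T2:  M=5  r_T2=5
   9) CAS  T2:  M=6  r_T2=5 ✓
  10) CAS  T1:  M=6  r_T1=2 ✗
  11) LOAD T1:  M=6  r_T1=6
  12) CAS  T1:  M=7  r_T1=6 ✓
  13) LOAD T1:  M=7  r_T1=7
  14) CAS  T1:  M=8  r_T1=7 ✓

T1 = (2, 1)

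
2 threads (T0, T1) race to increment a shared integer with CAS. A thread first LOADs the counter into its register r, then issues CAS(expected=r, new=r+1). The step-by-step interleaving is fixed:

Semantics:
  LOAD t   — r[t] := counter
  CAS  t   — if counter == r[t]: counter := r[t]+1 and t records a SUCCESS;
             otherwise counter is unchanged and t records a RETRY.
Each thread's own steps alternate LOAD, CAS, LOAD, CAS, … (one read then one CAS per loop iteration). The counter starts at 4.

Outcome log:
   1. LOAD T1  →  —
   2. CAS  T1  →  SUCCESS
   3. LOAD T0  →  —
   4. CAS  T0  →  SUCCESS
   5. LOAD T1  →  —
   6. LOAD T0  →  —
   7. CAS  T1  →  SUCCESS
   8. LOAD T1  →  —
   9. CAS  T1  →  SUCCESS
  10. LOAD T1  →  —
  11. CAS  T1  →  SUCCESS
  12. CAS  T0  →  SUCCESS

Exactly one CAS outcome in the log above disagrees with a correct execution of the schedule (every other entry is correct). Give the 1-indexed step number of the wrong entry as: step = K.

Reference trace:
   1) LOAD T1:  M=4  r_T1=4
   2) CAS  T1:  M=5  r_T1=4 ✓
   3) LOAD T0:  M=5  r_T0=5
   4) CAS  T0:  M=6  r_T0=5 ✓
   5) LOAD T1:  M=6  r_T1=6
   6) LOAD T0:  M=6  r_T0=6
   7) CAS  T1:  M=7  r_T1=6 ✓
   8) LOAD T1:  M=7  r_T1=7
   9) CAS  T1:  M=8  r_T1=7 ✓
  10) LOAD T1:  M=8  r_T1=8
  11) CAS  T1:  M=9  r_T1=8 ✓
  12) CAS  T0:  M=9  r_T0=6 ✗
Log disagrees first at step 12.

step = 12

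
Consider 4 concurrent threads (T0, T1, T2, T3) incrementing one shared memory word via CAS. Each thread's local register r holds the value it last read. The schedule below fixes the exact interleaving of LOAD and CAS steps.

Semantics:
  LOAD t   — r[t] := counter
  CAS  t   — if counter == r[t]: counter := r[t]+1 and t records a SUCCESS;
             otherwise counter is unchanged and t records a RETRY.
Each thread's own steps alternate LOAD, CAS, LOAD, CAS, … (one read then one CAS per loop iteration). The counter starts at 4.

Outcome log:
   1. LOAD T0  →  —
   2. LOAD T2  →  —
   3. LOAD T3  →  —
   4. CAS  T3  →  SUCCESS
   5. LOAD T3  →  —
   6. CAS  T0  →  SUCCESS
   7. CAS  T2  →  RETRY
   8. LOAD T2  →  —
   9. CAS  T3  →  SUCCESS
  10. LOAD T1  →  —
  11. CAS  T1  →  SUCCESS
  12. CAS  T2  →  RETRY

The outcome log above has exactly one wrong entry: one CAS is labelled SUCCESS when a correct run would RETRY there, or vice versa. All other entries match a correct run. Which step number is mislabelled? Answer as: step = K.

step = 6

Re-executing:
[1] T0.load  rd  (counter 4, T0.r 4)
[2] T2.load  rd  (counter 4, T2.r 4)
[3] T3.load  rd  (counter 4, T3.r 4)
[4] T3.cas  hit  (counter 5, T3.r 4)
[5] T3.load  rd  (counter 5, T3.r 5)
[6] T0.cas  miss  (counter 5, T0.r 4)
[7] T2.cas  miss  (counter 5, T2.r 4)
[8] T2.load  rd  (counter 5, T2.r 5)
[9] T3.cas  hit  (counter 6, T3.r 5)
[10] T1.load  rd  (counter 6, T1.r 6)
[11] T1.cas  hit  (counter 7, T1.r 6)
[12] T2.cas  miss  (counter 7, T2.r 5)
Log disagrees first at step 6.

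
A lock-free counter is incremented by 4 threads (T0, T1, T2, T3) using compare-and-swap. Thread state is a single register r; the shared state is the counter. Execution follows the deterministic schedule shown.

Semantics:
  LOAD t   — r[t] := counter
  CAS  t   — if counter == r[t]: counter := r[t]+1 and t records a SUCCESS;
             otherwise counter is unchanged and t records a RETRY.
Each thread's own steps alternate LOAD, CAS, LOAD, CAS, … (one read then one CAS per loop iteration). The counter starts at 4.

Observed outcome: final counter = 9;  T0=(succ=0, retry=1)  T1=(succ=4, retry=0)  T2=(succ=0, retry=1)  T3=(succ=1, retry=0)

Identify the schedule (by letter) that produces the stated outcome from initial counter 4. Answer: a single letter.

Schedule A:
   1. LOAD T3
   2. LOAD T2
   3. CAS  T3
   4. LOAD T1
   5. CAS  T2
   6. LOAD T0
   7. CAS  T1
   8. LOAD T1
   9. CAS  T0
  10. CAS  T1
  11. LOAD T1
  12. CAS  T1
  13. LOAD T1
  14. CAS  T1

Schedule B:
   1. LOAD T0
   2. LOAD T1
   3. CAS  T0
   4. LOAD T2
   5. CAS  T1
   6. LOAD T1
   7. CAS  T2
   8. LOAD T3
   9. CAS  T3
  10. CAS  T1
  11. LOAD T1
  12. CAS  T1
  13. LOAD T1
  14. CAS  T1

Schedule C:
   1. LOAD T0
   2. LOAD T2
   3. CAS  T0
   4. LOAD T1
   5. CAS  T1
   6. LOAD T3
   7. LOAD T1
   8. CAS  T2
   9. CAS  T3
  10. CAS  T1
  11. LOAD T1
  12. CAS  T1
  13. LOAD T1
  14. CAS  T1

Tracing schedule A:
[1] T3.load  rd  (counter 4, T3.r 4)
[2] T2.load  rd  (counter 4, T2.r 4)
[3] T3.cas  hit  (counter 5, T3.r 4)
[4] T1.load  rd  (counter 5, T1.r 5)
[5] T2.cas  miss  (counter 5, T2.r 4)
[6] T0.load  rd  (counter 5, T0.r 5)
[7] T1.cas  hit  (counter 6, T1.r 5)
[8] T1.load  rd  (counter 6, T1.r 6)
[9] T0.cas  miss  (counter 6, T0.r 5)
[10] T1.cas  hit  (counter 7, T1.r 6)
[11] T1.load  rd  (counter 7, T1.r 7)
[12] T1.cas  hit  (counter 8, T1.r 7)
[13] T1.load  rd  (counter 8, T1.r 8)
[14] T1.cas  hit  (counter 9, T1.r 8)

A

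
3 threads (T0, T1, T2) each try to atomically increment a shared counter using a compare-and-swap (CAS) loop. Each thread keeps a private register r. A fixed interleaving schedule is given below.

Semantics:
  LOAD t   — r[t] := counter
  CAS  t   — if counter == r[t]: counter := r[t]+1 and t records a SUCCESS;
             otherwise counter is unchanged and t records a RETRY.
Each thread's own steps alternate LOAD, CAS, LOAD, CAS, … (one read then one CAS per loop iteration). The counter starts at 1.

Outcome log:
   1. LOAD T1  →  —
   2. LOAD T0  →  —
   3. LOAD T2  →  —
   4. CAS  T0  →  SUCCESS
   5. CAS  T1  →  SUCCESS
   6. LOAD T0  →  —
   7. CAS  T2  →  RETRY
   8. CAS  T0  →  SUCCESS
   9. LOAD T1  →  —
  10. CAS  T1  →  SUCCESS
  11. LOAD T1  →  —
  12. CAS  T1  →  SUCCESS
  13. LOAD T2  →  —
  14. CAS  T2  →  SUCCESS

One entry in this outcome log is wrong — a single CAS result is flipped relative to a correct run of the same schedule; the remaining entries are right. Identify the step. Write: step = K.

step = 5

Reference trace:
1. LOAD T1 → mem=1 r[T1]=1 [LOAD]
2. LOAD T0 → mem=1 r[T0]=1 [LOAD]
3. LOAD T2 → mem=1 r[T2]=1 [LOAD]
4. CAS T0 → mem=2 r[T0]=1 [OK]
5. CAS T1 → mem=2 r[T1]=1 [RETRY]
6. LOAD T0 → mem=2 r[T0]=2 [LOAD]
7. CAS T2 → mem=2 r[T2]=1 [RETRY]
8. CAS T0 → mem=3 r[T0]=2 [OK]
9. LOAD T1 → mem=3 r[T1]=3 [LOAD]
10. CAS T1 → mem=4 r[T1]=3 [OK]
11. LOAD T1 → mem=4 r[T1]=4 [LOAD]
12. CAS T1 → mem=5 r[T1]=4 [OK]
13. LOAD T2 → mem=5 r[T2]=5 [LOAD]
14. CAS T2 → mem=6 r[T2]=5 [OK]
Log disagrees first at step 5.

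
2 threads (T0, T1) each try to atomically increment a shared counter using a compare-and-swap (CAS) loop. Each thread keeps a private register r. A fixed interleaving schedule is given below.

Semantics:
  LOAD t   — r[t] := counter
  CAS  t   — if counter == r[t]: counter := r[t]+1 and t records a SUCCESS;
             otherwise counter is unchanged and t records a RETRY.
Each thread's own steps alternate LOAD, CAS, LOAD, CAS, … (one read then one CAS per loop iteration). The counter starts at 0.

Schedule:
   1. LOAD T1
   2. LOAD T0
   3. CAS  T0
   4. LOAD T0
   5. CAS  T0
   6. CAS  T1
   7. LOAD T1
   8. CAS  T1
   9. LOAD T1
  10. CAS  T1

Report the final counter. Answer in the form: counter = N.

[1] T1.load  rd  (counter 0, T1.r 0)
[2] T0.load  rd  (counter 0, T0.r 0)
[3] T0.cas  hit  (counter 1, T0.r 0)
[4] T0.load  rd  (counter 1, T0.r 1)
[5] T0.cas  hit  (counter 2, T0.r 1)
[6] T1.cas  miss  (counter 2, T1.r 0)
[7] T1.load  rd  (counter 2, T1.r 2)
[8] T1.cas  hit  (counter 3, T1.r 2)
[9] T1.load  rd  (counter 3, T1.r 3)
[10] T1.cas  hit  (counter 4, T1.r 3)

counter = 4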